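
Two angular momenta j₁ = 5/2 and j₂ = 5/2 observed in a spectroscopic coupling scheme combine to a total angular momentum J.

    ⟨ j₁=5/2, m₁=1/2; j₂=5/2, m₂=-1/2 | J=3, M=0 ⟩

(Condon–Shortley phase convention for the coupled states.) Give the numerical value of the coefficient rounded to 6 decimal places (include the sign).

triangle: 2!×3!×3!/9! = 72/362880
(j±m)!: 3!×2!×2!×3!×3!×3! = 5184
prefactor² = (2J+1)×Δ×N² = 36/5
  k=0: +1/(0!×2!×2!×2!×1!×1!) = 1/8
  k=1: −1/(1!×1!×1!×1!×2!×2!) = -1/4
  k=2: +1/(2!×0!×0!×0!×3!×3!) = 1/72
Σ = -1/9  ⇒  CG² = 36/5×(-1/9)² = 4/45
CG = −√(4/45) = -0.298142

−√(4/45) = -0.298142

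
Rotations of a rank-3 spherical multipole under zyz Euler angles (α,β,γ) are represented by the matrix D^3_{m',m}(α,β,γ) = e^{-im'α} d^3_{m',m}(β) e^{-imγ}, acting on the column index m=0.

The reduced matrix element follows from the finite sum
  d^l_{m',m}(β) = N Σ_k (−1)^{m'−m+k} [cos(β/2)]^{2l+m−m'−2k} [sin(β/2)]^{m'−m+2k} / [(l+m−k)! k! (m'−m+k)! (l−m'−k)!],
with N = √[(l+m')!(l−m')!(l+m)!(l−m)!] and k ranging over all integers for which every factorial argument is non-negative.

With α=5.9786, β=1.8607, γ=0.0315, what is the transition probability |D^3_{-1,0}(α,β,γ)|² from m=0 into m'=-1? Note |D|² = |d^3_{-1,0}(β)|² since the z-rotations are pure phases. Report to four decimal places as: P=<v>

First d^3_{-1,0}(β=1.8607), then the phase factors e^{-i(-1)α} and e^{-i(0)γ}:
With c≡cos(β/2)=0.597553 and s≡sin(β/2)=0.801829, N=[2·24·6·6]^{1/2}=41.569219
k∈{1,2,3} keeps every argument non-negative
  k=1: (−1)^0·41.5692/(12)·0.5976^5·0.8018^1 = +0.211620
  k=2: (−1)^1·41.5692/(4)·0.5976^3·0.8018^3 = -1.143109
  k=3: (−1)^2·41.5692/(12)·0.5976^1·0.8018^5 = +0.686083
d^3_{-1,0}(1.8607) = +0.211620 -1.143109 +0.686083 = -0.245406
|D^3_{-1,0}|² = |d^3_{-1,0}(β)|² = (-0.245406)² = 0.060224 (the z-rotation phases have unit modulus)

P=0.0602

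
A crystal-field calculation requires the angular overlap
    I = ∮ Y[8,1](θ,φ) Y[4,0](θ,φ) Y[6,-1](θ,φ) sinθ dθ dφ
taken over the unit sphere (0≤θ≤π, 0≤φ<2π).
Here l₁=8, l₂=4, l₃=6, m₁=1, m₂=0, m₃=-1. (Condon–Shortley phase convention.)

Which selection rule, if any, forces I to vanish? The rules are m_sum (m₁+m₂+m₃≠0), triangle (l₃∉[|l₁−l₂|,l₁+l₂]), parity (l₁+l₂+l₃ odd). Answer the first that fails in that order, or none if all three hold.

none

azimuthal sum: 1 + 0 − 1 = 0  ✓
4 ≤ 6 ≤ 12 (triangle on l)  ✓
L = 8 + 4 + 6 = 18 (even)  ✓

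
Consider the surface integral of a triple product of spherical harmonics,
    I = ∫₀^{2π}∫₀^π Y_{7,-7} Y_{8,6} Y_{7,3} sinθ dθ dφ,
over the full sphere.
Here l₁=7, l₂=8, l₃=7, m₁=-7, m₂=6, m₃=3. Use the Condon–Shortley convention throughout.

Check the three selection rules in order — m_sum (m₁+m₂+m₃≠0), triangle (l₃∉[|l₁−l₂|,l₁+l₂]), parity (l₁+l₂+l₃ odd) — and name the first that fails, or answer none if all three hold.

azimuthal sum: -7 + 6 + 3 = 2  ✗
1 ≤ 7 ≤ 15 (triangle on l)
L = 7 + 8 + 7 = 22 (even)

m_sum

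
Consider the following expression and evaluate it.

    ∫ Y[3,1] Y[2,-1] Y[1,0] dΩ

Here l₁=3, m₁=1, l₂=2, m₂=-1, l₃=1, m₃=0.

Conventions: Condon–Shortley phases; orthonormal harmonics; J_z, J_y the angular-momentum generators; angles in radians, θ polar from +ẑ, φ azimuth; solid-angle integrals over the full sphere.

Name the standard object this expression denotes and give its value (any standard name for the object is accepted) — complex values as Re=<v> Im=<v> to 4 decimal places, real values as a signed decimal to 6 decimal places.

Gaunt coefficient, -0.233597

This is a Gaunt coefficient — the integral of a triple product of spherical harmonics over the sphere.
Checks pass: Σm=0; 6 even; l₃=1∈[1,5].
(2·3+1)(2·2+1)(2·1+1) = 105
Δ: 4! 2! 0! / 7! → 1/105
sum: t=2:+1/4 = 1/4
3j²(3 2 1; 0 0 0) = Δ·Π!·Σ² = 3/35  (sign -1)
sum: t=1:−1/6 = -1/6
3j²(3 2 1; 1 -1 0) = Δ·Π!·Σ² = 8/105  (sign +1)
combine: 4πI² = 105·3/35·8/105 = 24/35
take √, sign -1: I = -0.23359668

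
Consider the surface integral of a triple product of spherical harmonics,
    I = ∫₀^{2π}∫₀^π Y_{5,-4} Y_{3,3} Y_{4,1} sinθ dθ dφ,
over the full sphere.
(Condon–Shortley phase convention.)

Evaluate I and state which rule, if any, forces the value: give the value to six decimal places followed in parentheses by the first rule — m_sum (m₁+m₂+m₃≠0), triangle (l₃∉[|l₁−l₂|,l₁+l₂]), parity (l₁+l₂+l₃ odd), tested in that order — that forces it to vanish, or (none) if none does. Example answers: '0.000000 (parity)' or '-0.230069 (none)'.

Rules hold: Σm=0, L=12 even, 2≤4≤8.
N = 11·7·9 = 693
Δ = 4!·6!·2!/13! = 1/180180
Racah Σ t=1..3: t=1:−1/576 t=2:+1/144 t=3:−1/576 = 1/288
⇒ 3j(5 3 4; 0 0 0)² = 20/1001, sgn +1
Racah Σ t=4..4: t=4:+1/5760 = 1/5760
⇒ 3j(5 3 4; -4 3 1)² = 9/286, sgn -1
4πI² = N·(3j₀)²·(3jₘ)² = 810/1859
I = -1·√(0.435718/4π) = -0.18620781
No selection rule forces the value: the integral is nonzero (none).

-0.186208 (none)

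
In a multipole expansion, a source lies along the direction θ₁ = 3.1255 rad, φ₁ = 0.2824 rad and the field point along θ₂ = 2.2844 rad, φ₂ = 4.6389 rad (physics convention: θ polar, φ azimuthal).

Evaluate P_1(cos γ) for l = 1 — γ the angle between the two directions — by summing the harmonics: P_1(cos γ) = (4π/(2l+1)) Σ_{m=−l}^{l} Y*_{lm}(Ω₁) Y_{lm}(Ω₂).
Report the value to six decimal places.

Term-by-term m-sum for l=1 (normalisation 4π/3 = 4.188790):
  term(m=-1) = (-0.000506, 0.001361)   from Y*(Ω₁)=(0.005339, 0.001549), Y(Ω₂)=(-0.019178, 0.260491)
  term(m=+0) = (0.156245, 0.000000)   from Y*(Ω₁)=(-0.488539, -0.000000), Y(Ω₂)=(-0.319821, 0.000000)
  term(m=+1) = (-0.000506, -0.001361)   from Y*(Ω₁)=(-0.005339, 0.001549), Y(Ω₂)=(0.019178, 0.260491)
Accumulated sum (0.155233, 0.000000); after 4π/(2l+1) scaling, (0.650239, 0.000000) ⇒ P_1 = 0.650239

0.650239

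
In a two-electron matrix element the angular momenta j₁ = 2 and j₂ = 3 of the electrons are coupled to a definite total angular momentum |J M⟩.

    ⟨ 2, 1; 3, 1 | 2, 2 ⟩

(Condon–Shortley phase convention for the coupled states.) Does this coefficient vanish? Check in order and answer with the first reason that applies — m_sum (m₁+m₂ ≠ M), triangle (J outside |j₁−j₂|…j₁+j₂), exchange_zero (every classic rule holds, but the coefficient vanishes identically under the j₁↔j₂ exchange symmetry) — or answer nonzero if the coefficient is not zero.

nonzero

m-sum: m₁+m₂ = 1+1 = 2, M = 2  ✓
triangle: |j₁−j₂| = 1 ≤ J = 2 ≤ j₁+j₂ = 5  ✓
exchange: j₁≠j₂ or m₁≠m₂ — the exchange symmetry imposes no constraint here
value check: CG = −√(3/14) = -0.462910 ≠ 0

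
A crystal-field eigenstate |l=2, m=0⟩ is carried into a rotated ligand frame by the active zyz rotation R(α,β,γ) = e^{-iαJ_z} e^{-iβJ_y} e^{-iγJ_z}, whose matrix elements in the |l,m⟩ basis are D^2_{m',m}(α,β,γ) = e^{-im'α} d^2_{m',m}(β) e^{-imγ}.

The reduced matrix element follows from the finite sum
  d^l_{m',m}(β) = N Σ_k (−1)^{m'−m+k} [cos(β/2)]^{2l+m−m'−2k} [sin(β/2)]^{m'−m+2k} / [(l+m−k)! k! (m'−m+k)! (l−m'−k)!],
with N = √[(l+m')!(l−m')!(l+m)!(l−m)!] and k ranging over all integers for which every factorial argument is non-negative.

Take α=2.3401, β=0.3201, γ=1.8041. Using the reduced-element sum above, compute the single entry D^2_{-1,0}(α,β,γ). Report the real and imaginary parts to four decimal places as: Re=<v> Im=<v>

Split into d^2_{-1,0}(β=0.3201) × two z-phases.
With c≡cos(β/2)=0.987219 and s≡sin(β/2)=0.159368, N=[1·6·2·2]^{1/2}=4.898979
k∈{1,2} keeps every argument non-negative
  k=1: (−1)^0·4.8990/(2)·0.9872^3·0.1594^1 = +0.375592
  k=2: (−1)^1·4.8990/(2)·0.9872^1·0.1594^3 = -0.009788
d^2_{-1,0}(0.3201) = +0.375592 -0.009788 = +0.365804
Attach z-rotation phases: D = e^{-i(-1)(2.3401)}·(+0.365804)·e^{-i(0)(1.8041)} = -0.254466+0.262792i

Re=-0.2545 Im=0.2628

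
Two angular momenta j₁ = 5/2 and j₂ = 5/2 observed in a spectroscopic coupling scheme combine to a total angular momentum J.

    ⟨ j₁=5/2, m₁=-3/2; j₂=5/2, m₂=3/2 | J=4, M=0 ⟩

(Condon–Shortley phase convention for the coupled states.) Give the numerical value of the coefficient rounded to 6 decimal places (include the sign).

−√(9/28) = -0.566947

√[9·1!4!4!/10! · 1!4!4!1!4!4!] = √(82944/175)
  +(−1)^0/∏(0,1,4,4,0,0)! = 1/576  (running 1/576)
  +(−1)^1/∏(1,0,3,3,1,1)! = -1/36  (running -5/192)
⟨..|..⟩ = √(82944/175)·(-5/192) = -0.566947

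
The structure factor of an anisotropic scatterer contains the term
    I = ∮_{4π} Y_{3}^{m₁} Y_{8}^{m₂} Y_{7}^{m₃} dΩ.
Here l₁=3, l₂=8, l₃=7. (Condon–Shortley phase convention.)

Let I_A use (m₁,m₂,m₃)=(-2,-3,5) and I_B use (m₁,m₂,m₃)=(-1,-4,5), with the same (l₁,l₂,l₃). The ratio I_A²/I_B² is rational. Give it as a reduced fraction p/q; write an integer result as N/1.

60000/90601

Same 3,8,7: normalisation and zero-m 3j drop out of the ratio.
A: Δ: 4! 2! 12! / 19! → 1/5290740; sum: t=3:−1/87091200 t=4:+1/958003200 = -1/95800320; 3j²(3 8 7; -2 -3 5) = Δ·Π!·Σ² = 1000/88179  (sign -1)
B: Δ: 4! 2! 12! / 19! → 1/5290740; sum: t=2:+1/58060800 t=3:−1/239500800 t=4:+1/22992076800 = 43/3284582400; 3j²(3 8 7; -1 -4 5) = Δ·Π!·Σ² = 12943/755820  (sign +1)
I_A²/I_B² = (1000/88179)/(12943/755820) = 60000/90601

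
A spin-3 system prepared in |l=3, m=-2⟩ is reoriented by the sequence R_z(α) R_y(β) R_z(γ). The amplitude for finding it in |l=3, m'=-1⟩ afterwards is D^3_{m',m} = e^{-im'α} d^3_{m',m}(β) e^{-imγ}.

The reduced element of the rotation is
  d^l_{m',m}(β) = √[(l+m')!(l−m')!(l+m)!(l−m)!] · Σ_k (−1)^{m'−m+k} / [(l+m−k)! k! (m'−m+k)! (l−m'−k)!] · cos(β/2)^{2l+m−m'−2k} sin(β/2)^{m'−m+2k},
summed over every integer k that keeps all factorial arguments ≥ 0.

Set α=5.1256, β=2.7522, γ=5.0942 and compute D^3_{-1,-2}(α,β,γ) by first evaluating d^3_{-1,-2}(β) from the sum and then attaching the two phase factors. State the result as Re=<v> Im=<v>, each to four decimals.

Re=-0.0392 Im=0.0163

First d^3_{-1,-2}(β=2.7522), then the phase factors e^{-i(-1)α} and e^{-i(-2)γ}:
Half-angle: c=0.193469, s=0.981106. N=√(2·24·1·120)=75.894664
Admissible k: 0..1 (factorial args all ≥0)
  k=0: (−1)^1·75.8947/(24)·0.1935^5·0.9811^1 = -0.000841
  k=1: (−1)^2·75.8947/(12)·0.1935^3·0.9811^3 = +0.043252
d^3_{-1,-2}(2.7522) = -0.000841 +0.043252 = +0.042411
Attach z-rotation phases: D = e^{-i(-1)(5.1256)}·(+0.042411)·e^{-i(-2)(5.0942)} = -0.039162+0.016280i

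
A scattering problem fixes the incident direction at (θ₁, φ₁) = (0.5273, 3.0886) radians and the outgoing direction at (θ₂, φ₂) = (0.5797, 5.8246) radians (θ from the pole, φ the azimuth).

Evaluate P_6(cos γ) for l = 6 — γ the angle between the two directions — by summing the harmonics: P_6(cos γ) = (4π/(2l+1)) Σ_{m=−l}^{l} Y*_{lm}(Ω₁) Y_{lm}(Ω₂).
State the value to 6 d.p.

0.332099

Addition theorem: P_6(cos γ) = (4π/13) Σ_m Y*_{lm}(Ω₁) Y_{lm}(Ω₂), m = −6…6:
  m=-6: (+0.007450-0.002452i) × (-0.012070+0.004963i) = -0.000078+0.000067i  (running Σ = -0.000078+0.000067i)
  m=-5: (-0.045029+0.012218i) × (-0.045639+0.051813i) = +0.001422-0.002891i  (running Σ = +0.001344-0.002824i)
  m=-4: (+0.161345-0.034722i) × (-0.056060+0.207769i) = -0.001831+0.035469i  (running Σ = -0.000487+0.032645i)
  m=-3: (-0.369302+0.059211i) × (+0.081580+0.412956i) = -0.054579-0.147675i  (running Σ = -0.055066-0.115030i)
  m=-2: (+0.488899-0.052011i) × (+0.271477+0.354436i) = +0.151160+0.159164i  (running Σ = +0.096094+0.044133i)
  m=-1: (-0.178933+0.009491i) × (+0.028629+0.014134i) = -0.005257-0.002257i  (running Σ = +0.090837+0.041876i)
  m=0: (-0.384844-0.000000i) × (-0.420650+0.000000i) = +0.161885+0.000000i  (running Σ = +0.252722+0.041876i)
  m=1: (+0.178933+0.009491i) × (-0.028629+0.014134i) = -0.005257+0.002257i  (running Σ = +0.247465+0.044133i)
  m=2: (+0.488899+0.052011i) × (+0.271477-0.354436i) = +0.151160-0.159164i  (running Σ = +0.398625-0.115030i)
  m=3: (+0.369302+0.059211i) × (-0.081580+0.412956i) = -0.054579+0.147675i  (running Σ = +0.344046+0.032645i)
  m=4: (+0.161345+0.034722i) × (-0.056060-0.207769i) = -0.001831-0.035469i  (running Σ = +0.342215-0.002824i)
  m=5: (+0.045029+0.012218i) × (+0.045639+0.051813i) = +0.001422+0.002891i  (running Σ = +0.343637+0.000067i)
  m=6: (+0.007450+0.002452i) × (-0.012070-0.004963i) = -0.000078-0.000067i  (running Σ = +0.343559+0.000000i)
Accumulated sum +0.343559+0.000000i; after 4π/(2l+1) scaling, +0.332099+0.000000i ⇒ P_6 = 0.332099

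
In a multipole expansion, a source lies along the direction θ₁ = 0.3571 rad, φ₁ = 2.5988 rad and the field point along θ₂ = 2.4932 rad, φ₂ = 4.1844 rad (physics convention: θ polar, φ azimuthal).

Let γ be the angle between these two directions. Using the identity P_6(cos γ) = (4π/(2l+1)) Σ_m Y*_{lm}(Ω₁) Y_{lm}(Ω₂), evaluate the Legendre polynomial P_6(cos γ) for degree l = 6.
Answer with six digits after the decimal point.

-0.280488

Summing Y*_{l m}(θ₁,φ₁)·Y_{l m}(θ₂,φ₂) over m ∈ [−6, 6]; prefactor 4π/(2·6+1) = 0.966644:
  [-6]  conj(Y_{6,-6})(Ω₁) = -0.000876+0.000101i ; Y_{6,-6}(Ω₂) = +0.023425+0.000617i ; Δ = -0.000021+0.000002i
  [-5]  conj(Y_{6,-5})(Ω₁) = +0.007446+0.003394i ; Y_{6,-5}(Ω₂) = +0.051520+0.093939i ; Δ = +0.000065+0.000874i
  [-4]  conj(Y_{6,-4})(Ω₁) = -0.026050-0.038046i ; Y_{6,-4}(Ω₂) = -0.146386+0.243567i ; Δ = +0.013080-0.000775i
  [-3]  conj(Y_{6,-3})(Ω₁) = +0.009985+0.173216i ; Y_{6,-3}(Ω₂) = -0.456021-0.006006i ; Δ = -0.003513-0.079050i
  [-2]  conj(Y_{6,-2})(Ω₁) = +0.197259-0.374127i ; Y_{6,-2}(Ω₂) = -0.168645-0.298117i ; Δ = -0.144800+0.004288i
  [-1]  conj(Y_{6,-1})(Ω₁) = -0.472968+0.285309i ; Y_{6,-1}(Ω₂) = -0.073932+0.126766i ; Δ = -0.001200-0.081050i
  [+0]  conj(Y_{6,0})(Ω₁) = +0.044132-0.000000i ; Y_{6,0}(Ω₂) = -0.394031+0.000000i ; Δ = -0.017389+0.000000i
  [+1]  conj(Y_{6,1})(Ω₁) = +0.472968+0.285309i ; Y_{6,1}(Ω₂) = +0.073932+0.126766i ; Δ = -0.001200+0.081050i
  [+2]  conj(Y_{6,2})(Ω₁) = +0.197259+0.374127i ; Y_{6,2}(Ω₂) = -0.168645+0.298117i ; Δ = -0.144800-0.004288i
  [+3]  conj(Y_{6,3})(Ω₁) = -0.009985+0.173216i ; Y_{6,3}(Ω₂) = +0.456021-0.006006i ; Δ = -0.003513+0.079050i
  [+4]  conj(Y_{6,4})(Ω₁) = -0.026050+0.038046i ; Y_{6,4}(Ω₂) = -0.146386-0.243567i ; Δ = +0.013080+0.000775i
  [+5]  conj(Y_{6,5})(Ω₁) = -0.007446+0.003394i ; Y_{6,5}(Ω₂) = -0.051520+0.093939i ; Δ = +0.000065-0.000874i
  [+6]  conj(Y_{6,6})(Ω₁) = -0.000876-0.000101i ; Y_{6,6}(Ω₂) = +0.023425-0.000617i ; Δ = -0.000021-0.000002i
Total Σ_m = -0.290167+0.000000i. Multiply by 0.966644: -0.280488+0.000000i. P_6(cos γ) = -0.280488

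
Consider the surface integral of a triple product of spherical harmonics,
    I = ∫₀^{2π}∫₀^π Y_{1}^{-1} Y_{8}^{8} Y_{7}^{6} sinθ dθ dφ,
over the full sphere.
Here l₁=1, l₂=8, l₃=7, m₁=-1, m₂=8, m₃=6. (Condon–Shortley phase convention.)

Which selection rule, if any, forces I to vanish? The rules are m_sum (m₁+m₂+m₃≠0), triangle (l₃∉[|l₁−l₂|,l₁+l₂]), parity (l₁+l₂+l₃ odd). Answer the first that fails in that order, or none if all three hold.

m_sum

azimuthal sum: -1 + 8 + 6 = 13  ✗
7 ≤ 7 ≤ 9 (triangle on l)
L = 1 + 8 + 7 = 16 (even)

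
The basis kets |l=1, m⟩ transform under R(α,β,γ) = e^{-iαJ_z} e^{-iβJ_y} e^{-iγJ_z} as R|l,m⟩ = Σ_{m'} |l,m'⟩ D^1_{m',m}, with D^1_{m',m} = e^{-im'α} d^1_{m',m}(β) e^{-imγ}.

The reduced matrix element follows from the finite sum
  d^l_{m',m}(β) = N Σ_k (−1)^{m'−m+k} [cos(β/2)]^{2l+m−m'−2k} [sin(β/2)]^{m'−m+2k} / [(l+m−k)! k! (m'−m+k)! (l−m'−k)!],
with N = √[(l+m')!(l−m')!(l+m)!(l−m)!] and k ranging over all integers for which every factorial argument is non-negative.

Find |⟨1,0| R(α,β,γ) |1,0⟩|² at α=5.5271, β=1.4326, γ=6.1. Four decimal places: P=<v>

P=0.0190

First d^1_{0,0}(β=1.4326), then the phase factors e^{-i(0)α} and e^{-i(0)γ}:
c=cos(1.432600/2)=0.754240, s=sin(1.432600/2)=0.656598; N=√[1·1·1·1]=1.000000
k: max(0,(0)−(0))=0 … min(1+(0),1−(0))=1
  k=0: (−1)^0·1.0000/(1)·0.7542^2·0.6566^0 = +0.568878
  k=1: (−1)^1·1.0000/(1)·0.7542^0·0.6566^2 = -0.431122
d^1_{0,0}(1.4326) = +0.568878 -0.431122 = +0.137757
|D^1_{0,0}|² = |d^1_{0,0}(β)|² = (+0.137757)² = 0.018977 (the z-rotation phases have unit modulus)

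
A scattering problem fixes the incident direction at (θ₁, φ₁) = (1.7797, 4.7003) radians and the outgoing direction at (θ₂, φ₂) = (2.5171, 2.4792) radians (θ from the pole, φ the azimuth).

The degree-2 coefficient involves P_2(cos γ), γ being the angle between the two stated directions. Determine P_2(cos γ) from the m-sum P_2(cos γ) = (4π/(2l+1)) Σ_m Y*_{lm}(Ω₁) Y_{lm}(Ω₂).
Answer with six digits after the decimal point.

-0.452451

Addition theorem: P_2(cos γ) = (4π/5) Σ_m Y*_{lm}(Ω₁) Y_{lm}(Ω₂), m = −2…2:
  term(m=-2) = -0.01303 - 0.04704j   from Y*(Ω₁)=-0.36955 + 0.00894j, Y(Ω₂)=0.03216 + 0.12807j
  term(m=-1) = -0.03477 + 0.04571j   from Y*(Ω₁)=0.00189 + 0.15672j, Y(Ω₂)=0.28895 + 0.22537j
  term(m=+0) = -0.08442 + 0.00000j   from Y*(Ω₁)=-0.27470 + 0.00000j, Y(Ω₂)=0.30733 + 0.00000j
  term(m=+1) = -0.03477 - 0.04571j   from Y*(Ω₁)=-0.00189 + 0.15672j, Y(Ω₂)=-0.28895 + 0.22537j
  term(m=+2) = -0.01303 + 0.04704j   from Y*(Ω₁)=-0.36955 - 0.00894j, Y(Ω₂)=0.03216 - 0.12807j
Accumulated sum -0.18002 + 0.00000j; after 4π/(2l+1) scaling, -0.45245 + 0.00000j ⇒ P_2 = -0.452451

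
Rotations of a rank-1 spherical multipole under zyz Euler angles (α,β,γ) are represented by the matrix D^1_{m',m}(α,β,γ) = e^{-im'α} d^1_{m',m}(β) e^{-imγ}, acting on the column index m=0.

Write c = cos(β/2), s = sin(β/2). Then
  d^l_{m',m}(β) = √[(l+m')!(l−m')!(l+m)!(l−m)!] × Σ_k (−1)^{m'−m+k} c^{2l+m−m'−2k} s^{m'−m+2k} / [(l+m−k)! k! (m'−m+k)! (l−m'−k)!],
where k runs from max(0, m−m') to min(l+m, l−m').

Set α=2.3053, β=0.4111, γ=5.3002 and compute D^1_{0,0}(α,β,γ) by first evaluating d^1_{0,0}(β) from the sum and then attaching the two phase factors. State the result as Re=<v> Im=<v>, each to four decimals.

Re=0.9167 Im=0.0000

First d^1_{0,0}(β=0.4111), then the phase factors e^{-i(0)α} and e^{-i(0)γ}:
c=cos(0.411100/2)=0.978949, s=sin(0.411100/2)=0.204106; N=√[1·1·1·1]=1.000000
The bounds max(0,m−m')=0 and min(l+m,l−m')=1 give 2 terms
  k=0: (−1)^0·1.0000/(1)·0.9789^2·0.2041^0 = +0.958341
  k=1: (−1)^1·1.0000/(1)·0.9789^0·0.2041^2 = -0.041659
d^1_{0,0}(0.4111) = +0.958341 -0.041659 = +0.916682
D = (+1.000000+0.000000i)·(+0.916682)·(+1.000000+0.000000i) = +0.916682+0.000000i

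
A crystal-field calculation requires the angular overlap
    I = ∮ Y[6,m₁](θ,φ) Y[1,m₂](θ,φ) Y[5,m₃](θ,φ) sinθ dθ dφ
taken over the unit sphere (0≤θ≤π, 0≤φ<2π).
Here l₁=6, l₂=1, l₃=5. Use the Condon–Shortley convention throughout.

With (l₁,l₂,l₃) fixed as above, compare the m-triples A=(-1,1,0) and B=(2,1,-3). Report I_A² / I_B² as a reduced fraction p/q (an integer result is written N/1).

Shared (l₁,l₂,l₃)=(6,1,5): N and (l;000)² cancel in I_A²/I_B².
A: Δ = 2!·10!·0!/13! = 1/858; Racah Σ t=2..2: t=2:+1/28800 = 1/28800; ⇒ 3j(6 1 5; -1 1 0)² = 7/286, sgn -1
B: Δ = 2!·10!·0!/13! = 1/858; Racah Σ t=2..2: t=2:+1/161280 = 1/161280; ⇒ 3j(6 1 5; 2 1 -3)² = 1/143, sgn +1
I_A²/I_B² = (7/286)/(1/143) = 7/2

7/2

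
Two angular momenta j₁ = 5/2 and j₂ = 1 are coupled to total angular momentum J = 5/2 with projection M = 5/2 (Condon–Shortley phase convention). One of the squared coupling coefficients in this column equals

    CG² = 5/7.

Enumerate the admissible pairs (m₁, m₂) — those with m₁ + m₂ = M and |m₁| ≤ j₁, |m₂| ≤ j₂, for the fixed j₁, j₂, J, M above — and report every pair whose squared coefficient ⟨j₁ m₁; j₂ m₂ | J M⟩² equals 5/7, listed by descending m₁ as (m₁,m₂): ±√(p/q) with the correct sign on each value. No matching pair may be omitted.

(5/2,0): +√(5/7)

Admissible pairs with m₁+m₂ = M = 5/2: (3/2,1), (5/2,0)
  (m₁,m₂)=(5/2,0): CG² = 5/7, CG = +√(5/7)   ← matches the target
  (m₁,m₂)=(3/2,1): CG² = 2/7, CG = −√(2/7)
Pairs with CG² = 5/7: (5/2,0): +√(5/7)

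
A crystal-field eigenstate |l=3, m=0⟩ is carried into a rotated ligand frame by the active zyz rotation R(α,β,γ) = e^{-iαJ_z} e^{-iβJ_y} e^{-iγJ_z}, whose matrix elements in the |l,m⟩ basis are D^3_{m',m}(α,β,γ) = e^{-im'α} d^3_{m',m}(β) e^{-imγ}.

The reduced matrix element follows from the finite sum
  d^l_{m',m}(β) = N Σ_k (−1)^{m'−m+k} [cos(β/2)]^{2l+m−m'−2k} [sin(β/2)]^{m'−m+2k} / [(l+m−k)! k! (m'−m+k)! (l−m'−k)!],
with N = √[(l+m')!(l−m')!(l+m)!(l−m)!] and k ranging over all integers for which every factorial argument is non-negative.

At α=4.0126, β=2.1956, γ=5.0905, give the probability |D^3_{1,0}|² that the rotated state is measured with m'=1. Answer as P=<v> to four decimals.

Split into d^3_{1,0}(β=2.1956) × two z-phases.
Half-angle: c=0.455556, s=0.890207. N=√(24·2·6·6)=41.569219
The bounds max(0,m−m')=0 and min(l+m,l−m')=2 give 3 terms
  k=0: (−1)^1·41.5692/(12)·0.4556^5·0.8902^1 = -0.060505
  k=1: (−1)^2·41.5692/(4)·0.4556^3·0.8902^3 = +0.693122
  k=2: (−1)^3·41.5692/(12)·0.4556^1·0.8902^5 = -0.882242
d^3_{1,0}(2.1956) = -0.060505 +0.693122 -0.882242 = -0.249625
|D^3_{1,0}|² = |d^3_{1,0}(β)|² = (-0.249625)² = 0.062313 (the z-rotation phases have unit modulus)

P=0.0623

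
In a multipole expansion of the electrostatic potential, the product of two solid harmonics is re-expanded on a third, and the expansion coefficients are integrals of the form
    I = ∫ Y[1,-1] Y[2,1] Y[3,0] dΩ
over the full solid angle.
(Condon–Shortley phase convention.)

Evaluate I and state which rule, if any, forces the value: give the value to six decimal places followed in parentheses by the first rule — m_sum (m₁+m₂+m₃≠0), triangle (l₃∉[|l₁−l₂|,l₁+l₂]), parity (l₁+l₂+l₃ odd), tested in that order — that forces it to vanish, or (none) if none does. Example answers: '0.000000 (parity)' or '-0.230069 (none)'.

0.143048 (none)

Checks pass: Σm=0; 6 even; l₃=3∈[1,3].
(2·1+1)(2·2+1)(2·3+1) = 105
Δ: 0! 2! 4! / 7! → 1/105
sum: t=0:+1/4 = 1/4
3j²(1 2 3; 0 0 0) = Δ·Π!·Σ² = 3/35  (sign -1)
sum: t=0:+1/12 = 1/12
3j²(1 2 3; -1 1 0) = Δ·Π!·Σ² = 1/35  (sign -1)
combine: 4πI² = 105·3/35·1/35 = 9/35
take √, sign +1: I = 0.14304817
No selection rule forces the value: the integral is nonzero (none).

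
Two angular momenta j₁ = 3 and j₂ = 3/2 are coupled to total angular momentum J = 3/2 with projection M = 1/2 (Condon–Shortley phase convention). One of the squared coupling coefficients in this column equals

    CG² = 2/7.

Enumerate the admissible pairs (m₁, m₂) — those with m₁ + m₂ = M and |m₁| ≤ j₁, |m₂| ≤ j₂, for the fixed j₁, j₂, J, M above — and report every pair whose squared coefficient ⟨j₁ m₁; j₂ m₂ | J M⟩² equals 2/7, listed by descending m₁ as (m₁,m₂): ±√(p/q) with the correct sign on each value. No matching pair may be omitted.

(2,-3/2): +√(2/7)

Admissible pairs with m₁+m₂ = M = 1/2: (-1,3/2), (0,1/2), (1,-1/2), (2,-3/2)
  (m₁,m₂)=(2,-3/2): CG² = 2/7, CG = +√(2/7)   ← matches the target
  (m₁,m₂)=(1,-1/2): CG² = 12/35, CG = −√(12/35)
  (m₁,m₂)=(0,1/2): CG² = 9/35, CG = +√(9/35)
  (m₁,m₂)=(-1,3/2): CG² = 4/35, CG = −√(4/35)
Pairs with CG² = 2/7: (2,-3/2): +√(2/7)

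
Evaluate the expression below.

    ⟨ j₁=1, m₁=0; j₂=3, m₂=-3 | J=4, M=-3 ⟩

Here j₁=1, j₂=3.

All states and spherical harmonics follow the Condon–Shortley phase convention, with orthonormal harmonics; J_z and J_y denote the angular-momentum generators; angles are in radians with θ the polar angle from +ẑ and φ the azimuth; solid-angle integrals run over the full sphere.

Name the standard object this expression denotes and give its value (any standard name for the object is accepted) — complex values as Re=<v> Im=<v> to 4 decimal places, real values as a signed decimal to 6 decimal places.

This is a Clebsch–Gordan (vector-coupling) coefficient.
√[9·0!2!6!/9! · 1!1!0!6!1!7!] = √(129600)
  +(−1)^0/∏(0,0,1,0,1,6)! = 1/720  (running 1/720)
⟨..|..⟩ = √(129600)·(1/720) = +0.500000

Clebsch–Gordan coefficient, +√(1/4) ≈ +0.500000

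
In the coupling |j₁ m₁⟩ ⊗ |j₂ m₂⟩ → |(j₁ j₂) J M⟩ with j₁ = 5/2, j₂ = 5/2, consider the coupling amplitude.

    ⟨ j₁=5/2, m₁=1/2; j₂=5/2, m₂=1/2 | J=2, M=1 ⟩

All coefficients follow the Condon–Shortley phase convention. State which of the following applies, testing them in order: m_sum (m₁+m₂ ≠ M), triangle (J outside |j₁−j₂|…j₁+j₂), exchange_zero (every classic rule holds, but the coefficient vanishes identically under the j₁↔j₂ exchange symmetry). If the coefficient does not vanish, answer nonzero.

m-sum: m₁+m₂ = 1/2+1/2 = 1, M = 1  ✓
triangle: |j₁−j₂| = 0 ≤ J = 2 ≤ j₁+j₂ = 5  ✓
exchange: j₁=j₂ and m₁=m₂, and (−1)^(j₁+j₂−J) = (−1)^3 = −1 forces ⟨j₁m₁;j₂m₂|JM⟩ = −⟨j₂m₂;j₁m₁|JM⟩ = −⟨j₁m₁;j₂m₂|JM⟩ ⇒ the coefficient vanishes identically
Racah sum check: Σ_k collapses to 0 ⇒ CG = 0

exchange_zero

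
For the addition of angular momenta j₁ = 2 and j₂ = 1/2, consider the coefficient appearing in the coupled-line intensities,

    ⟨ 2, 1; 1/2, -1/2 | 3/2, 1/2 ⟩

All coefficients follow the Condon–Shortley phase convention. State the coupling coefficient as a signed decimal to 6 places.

j₁+j₂−J=1  J+j₁−j₂=3  J−j₁+j₂=0  j₁+j₂+J+1=5
(j₁±m₁, j₂±m₂, J±M) = (3,1,0,1,2,1)
P² = 12/5
sum k=0..0:
  [0] +1/2 = 1/2
S = 1/2
C² = P²·S² = 3/5 ; C = +0.774597

+0.774597  (= +√(3/5))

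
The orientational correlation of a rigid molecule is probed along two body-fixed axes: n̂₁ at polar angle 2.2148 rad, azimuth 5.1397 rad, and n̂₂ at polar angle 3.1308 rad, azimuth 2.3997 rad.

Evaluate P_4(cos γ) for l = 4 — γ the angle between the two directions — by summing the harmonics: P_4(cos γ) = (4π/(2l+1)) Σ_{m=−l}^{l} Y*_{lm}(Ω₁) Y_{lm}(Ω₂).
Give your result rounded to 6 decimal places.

Summing Y*_{l m}(θ₁,φ₁)·Y_{l m}(θ₂,φ₂) over m ∈ [−4, 4]; prefactor 4π/(2·4+1) = 1.396263:
  term(m=-4) = -0.000000-0.000000i   from Y*(Ω₁)=-0.024977+0.179256i, Y(Ω₂)=-0.000000+0.000000i
  term(m=-3) = -0.000000+0.000001i   from Y*(Ω₁)=+0.368412-0.109483i, Y(Ω₂)=-0.000001+0.000001i
  term(m=-2) = +0.000053-0.000055i   from Y*(Ω₁)=-0.213956-0.245835i, Y(Ω₂)=+0.000020+0.000233i
  term(m=-1) = +0.002035-0.000864i   from Y*(Ω₁)=+0.044867-0.098529i, Y(Ω₂)=+0.015052+0.013796i
  term(m=+0) = -0.292245-0.000000i   from Y*(Ω₁)=-0.345528-0.000000i, Y(Ω₂)=+0.845792+0.000000i
  term(m=+1) = +0.002035+0.000864i   from Y*(Ω₁)=-0.044867-0.098529i, Y(Ω₂)=-0.015052+0.013796i
  term(m=+2) = +0.000053+0.000055i   from Y*(Ω₁)=-0.213956+0.245835i, Y(Ω₂)=+0.000020-0.000233i
  term(m=+3) = -0.000000-0.000001i   from Y*(Ω₁)=-0.368412-0.109483i, Y(Ω₂)=+0.000001+0.000001i
  term(m=+4) = -0.000000+0.000000i   from Y*(Ω₁)=-0.024977-0.179256i, Y(Ω₂)=-0.000000-0.000000i
Accumulated sum -0.288070-0.000000i; after 4π/(2l+1) scaling, -0.402222-0.000000i ⇒ P_4 = -0.402222

-0.402222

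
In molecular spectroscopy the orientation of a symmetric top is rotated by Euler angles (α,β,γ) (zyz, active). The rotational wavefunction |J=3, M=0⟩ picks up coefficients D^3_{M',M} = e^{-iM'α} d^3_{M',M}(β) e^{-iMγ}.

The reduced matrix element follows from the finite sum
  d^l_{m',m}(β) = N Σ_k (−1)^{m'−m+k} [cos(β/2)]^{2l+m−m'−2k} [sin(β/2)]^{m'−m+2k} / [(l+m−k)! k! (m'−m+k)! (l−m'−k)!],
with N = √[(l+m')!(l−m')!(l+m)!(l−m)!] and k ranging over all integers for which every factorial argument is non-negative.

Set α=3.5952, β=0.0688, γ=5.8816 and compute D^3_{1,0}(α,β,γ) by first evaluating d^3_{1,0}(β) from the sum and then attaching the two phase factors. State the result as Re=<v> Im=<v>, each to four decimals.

Re=0.1064 Im=-0.0519

First d^3_{1,0}(β=0.0688), then the phase factors e^{-i(1)α} and e^{-i(0)γ}:
c=cos(0.068800/2)=0.999408, s=sin(0.068800/2)=0.034393; N=√[24·2·6·6]=41.569219
k: max(0,(0)−(1))=0 … min(3+(0),3−(1))=2
  k=0: (−1)^1·41.5692/(12)·0.9994^5·0.0344^1 = -0.118790
  k=1: (−1)^2·41.5692/(4)·0.9994^3·0.0344^3 = +0.000422
  k=2: (−1)^3·41.5692/(12)·0.9994^1·0.0344^5 = -0.000000
d^3_{1,0}(0.0688) = -0.118790 +0.000422 -0.000000 = -0.118368
D = (-0.898872+0.438211i)·(-0.118368)·(+1.000000+0.000000i) = +0.106397-0.051870i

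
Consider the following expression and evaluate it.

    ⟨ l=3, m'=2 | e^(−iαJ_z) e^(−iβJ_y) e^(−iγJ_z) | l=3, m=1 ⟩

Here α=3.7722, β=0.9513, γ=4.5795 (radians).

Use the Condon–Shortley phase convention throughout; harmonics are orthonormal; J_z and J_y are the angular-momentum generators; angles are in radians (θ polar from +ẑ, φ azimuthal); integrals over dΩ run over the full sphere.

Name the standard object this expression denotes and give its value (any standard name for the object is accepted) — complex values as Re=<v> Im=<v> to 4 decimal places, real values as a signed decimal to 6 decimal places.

This is a Wigner D-matrix element — the rotation-matrix element ⟨l m'| R(α,β,γ) |l m⟩ in the angular-momentum basis.
First d^3_{2,1}(β=0.9513), then the phase factors e^{-i(2)α} and e^{-i(1)γ}:
c=cos(0.951300/2)=0.888995, s=sin(0.951300/2)=0.457916; N=√[120·1·24·2]=75.894664
The bounds max(0,m−m')=0 and min(l+m,l−m')=1 give 2 terms
  k=0: (−1)^1·75.8947/(24)·0.8890^5·0.4579^1 = -0.804051
  k=1: (−1)^2·75.8947/(12)·0.8890^3·0.4579^3 = +0.426665
d^3_{2,1}(0.9513) = -0.804051 +0.426665 = -0.377386
Attach z-rotation phases: D = e^{-i(2)(3.7722)}·(-0.377386)·e^{-i(1)(4.5795)} = -0.341042-0.161587i

Wigner D-matrix element, Re=-0.3410 Im=-0.1616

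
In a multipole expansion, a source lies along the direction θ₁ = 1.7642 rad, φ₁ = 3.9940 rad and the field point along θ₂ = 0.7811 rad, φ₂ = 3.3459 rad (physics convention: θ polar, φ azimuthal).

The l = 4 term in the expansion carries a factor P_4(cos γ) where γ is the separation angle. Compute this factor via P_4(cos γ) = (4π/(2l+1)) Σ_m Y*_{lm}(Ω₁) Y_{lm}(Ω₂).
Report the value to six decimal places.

Term-by-term m-sum for l=4 (normalisation 4π/9 = 1.396263):
  term(m=-4) = -0.03807 + 0.02330j   from Y*(Ω₁)=-0.39579 - 0.10870j, Y(Ω₂)=0.07440 - 0.07930j
  term(m=-3) = 0.02574 - 0.06567j   from Y*(Ω₁)=-0.18964 + 0.12543j, Y(Ω₂)=-0.25375 + 0.17846j
  term(m=-2) = -0.02717 - 0.09646j   from Y*(Ω₁)=0.03192 - 0.23672j, Y(Ω₂)=0.38501 - 0.16670j
  term(m=-1) = 0.02445 + 0.01852j   from Y*(Ω₁)=-0.16100 - 0.18417j, Y(Ω₂)=-0.12278 + 0.02544j
  term(m=+0) = -0.07006 + 0.00000j   from Y*(Ω₁)=0.20517 + 0.00000j, Y(Ω₂)=-0.34146 + 0.00000j
  term(m=+1) = 0.02445 - 0.01852j   from Y*(Ω₁)=0.16100 - 0.18417j, Y(Ω₂)=0.12278 + 0.02544j
  term(m=+2) = -0.02717 + 0.09646j   from Y*(Ω₁)=0.03192 + 0.23672j, Y(Ω₂)=0.38501 + 0.16670j
  term(m=+3) = 0.02574 + 0.06567j   from Y*(Ω₁)=0.18964 + 0.12543j, Y(Ω₂)=0.25375 + 0.17846j
  term(m=+4) = -0.03807 - 0.02330j   from Y*(Ω₁)=-0.39579 + 0.10870j, Y(Ω₂)=0.07440 + 0.07930j
Accumulated sum -0.10017 - 0.00000j; after 4π/(2l+1) scaling, -0.13986 - 0.00000j ⇒ P_4 = -0.139857

-0.139857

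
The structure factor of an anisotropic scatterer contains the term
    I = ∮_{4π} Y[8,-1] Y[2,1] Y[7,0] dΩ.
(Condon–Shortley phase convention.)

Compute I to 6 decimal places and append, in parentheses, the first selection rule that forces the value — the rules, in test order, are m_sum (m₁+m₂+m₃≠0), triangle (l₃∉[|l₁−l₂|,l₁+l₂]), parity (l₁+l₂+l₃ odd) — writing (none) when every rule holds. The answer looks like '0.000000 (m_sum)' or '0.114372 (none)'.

Σlᵢ=17 odd — θ-integrand is odd under cosθ→−cosθ; I=0

0.000000 (parity)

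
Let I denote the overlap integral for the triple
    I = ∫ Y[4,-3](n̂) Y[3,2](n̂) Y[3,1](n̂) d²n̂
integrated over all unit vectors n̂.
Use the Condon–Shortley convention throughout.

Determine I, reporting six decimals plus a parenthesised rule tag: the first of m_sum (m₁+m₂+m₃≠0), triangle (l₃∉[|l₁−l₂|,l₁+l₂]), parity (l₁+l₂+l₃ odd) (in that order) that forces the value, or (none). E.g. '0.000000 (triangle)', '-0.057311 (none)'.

-0.095955 (none)

Checks pass: Σm=0; 10 even; l₃=3∈[1,7].
(2·4+1)(2·3+1)(2·3+1) = 441
Δ: 4! 4! 2! / 11! → 1/34650
sum: t=1:−1/72 t=2:+1/16 t=3:−1/72 = 5/144
3j²(4 3 3; 0 0 0) = Δ·Π!·Σ² = 2/77  (sign -1)
sum: t=3:−1/288 t=4:+1/144 = 1/288
3j²(4 3 3; -3 2 1) = Δ·Π!·Σ² = 1/99  (sign +1)
combine: 4πI² = 441·2/77·1/99 = 14/121
take √, sign -1: I = -0.09595473
No selection rule forces the value: the integral is nonzero (none).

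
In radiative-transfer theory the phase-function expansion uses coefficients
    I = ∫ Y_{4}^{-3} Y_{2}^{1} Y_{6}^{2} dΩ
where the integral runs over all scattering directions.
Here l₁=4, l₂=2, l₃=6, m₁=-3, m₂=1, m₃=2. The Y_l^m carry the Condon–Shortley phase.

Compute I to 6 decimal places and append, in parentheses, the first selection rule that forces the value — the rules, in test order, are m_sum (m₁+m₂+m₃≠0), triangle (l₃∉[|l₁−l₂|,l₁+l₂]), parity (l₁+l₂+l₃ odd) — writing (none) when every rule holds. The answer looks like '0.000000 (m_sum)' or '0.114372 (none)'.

0.089969 (none)

Rules hold: Σm=0, L=12 even, 2≤6≤6.
N = 9·5·13 = 585
Δ = 0!·8!·4!/13! = 1/6435
Racah Σ t=0..0: t=0:+1/2304 = 1/2304
⇒ 3j(4 2 6; 0 0 0)² = 5/143, sgn +1
Racah Σ t=0..0: t=0:+1/30240 = 1/30240
⇒ 3j(4 2 6; -3 1 2)² = 32/6435, sgn +1
4πI² = N·(3j₀)²·(3jₘ)² = 160/1573
I = +1·√(0.101716/4π) = 0.08996855
No selection rule forces the value: the integral is nonzero (none).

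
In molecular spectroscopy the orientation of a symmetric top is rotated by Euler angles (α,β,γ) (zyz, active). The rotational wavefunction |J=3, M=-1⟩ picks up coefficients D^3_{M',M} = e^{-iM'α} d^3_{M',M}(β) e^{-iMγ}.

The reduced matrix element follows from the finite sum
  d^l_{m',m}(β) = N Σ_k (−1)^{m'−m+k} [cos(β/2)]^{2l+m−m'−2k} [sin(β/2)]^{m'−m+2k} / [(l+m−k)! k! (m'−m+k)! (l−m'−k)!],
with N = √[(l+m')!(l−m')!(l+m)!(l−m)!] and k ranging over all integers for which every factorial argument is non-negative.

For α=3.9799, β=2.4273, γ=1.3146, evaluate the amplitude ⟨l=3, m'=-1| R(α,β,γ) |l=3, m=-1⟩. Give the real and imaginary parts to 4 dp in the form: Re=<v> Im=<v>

Split into d^3_{-1,-1}(β=2.4273) × two z-phases.
With c≡cos(β/2)=0.349602 and s≡sin(β/2)=0.936898, N=[2·24·2·24]^{1/2}=48.000000
k: max(0,(-1)−(-1))=0 … min(3+(-1),3−(-1))=2
  k=0: (−1)^0·48.0000/(48)·0.3496^6·0.9369^0 = +0.001826
  k=1: (−1)^1·48.0000/(6)·0.3496^4·0.9369^2 = -0.104899
  k=2: (−1)^2·48.0000/(8)·0.3496^2·0.9369^4 = +0.565027
d^3_{-1,-1}(2.4273) = +0.001826 -0.104899 +0.565027 = +0.461954
D = (-0.668722-0.743512i)·(+0.461954)·(+0.253403+0.967361i) = +0.253977-0.385872i

Re=0.2540 Im=-0.3859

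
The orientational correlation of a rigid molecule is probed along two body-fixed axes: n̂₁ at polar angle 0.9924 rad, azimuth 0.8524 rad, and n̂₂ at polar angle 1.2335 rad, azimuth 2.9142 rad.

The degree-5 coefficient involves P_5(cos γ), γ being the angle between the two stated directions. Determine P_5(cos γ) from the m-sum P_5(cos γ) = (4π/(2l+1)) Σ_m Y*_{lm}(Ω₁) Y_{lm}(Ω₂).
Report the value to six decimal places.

-0.299788

Term-by-term m-sum for l=5 (normalisation 4π/11 = 1.142397):
  term(m=-5) = -0.04206 + 0.05132j   from Y*(Ω₁)=-0.08317 - 0.17200j, Y(Ω₂)=-0.14599 - 0.31513j
  term(m=-4) = -0.05821 - 0.14033j   from Y*(Ω₁)=-0.38036 - 0.10445j, Y(Ω₂)=0.23652 + 0.30398j
  term(m=-3) = -0.00142 - 0.00014j   from Y*(Ω₁)=-0.28624 + 0.18934j, Y(Ω₂)=0.00323 + 0.00263j
  term(m=-2) = -0.01251 + 0.01873j   from Y*(Ω₁)=0.00898 - 0.06658j, Y(Ω₂)=-0.30126 - 0.14731j
  term(m=-1) = -0.01407 - 0.02632j   from Y*(Ω₁)=-0.23095 - 0.26417j, Y(Ω₂)=0.08286 + 0.01917j
  term(m=+0) = -0.00587 + 0.00000j   from Y*(Ω₁)=-0.01875 + 0.00000j, Y(Ω₂)=0.31308 + 0.00000j
  term(m=+1) = -0.01407 + 0.02632j   from Y*(Ω₁)=0.23095 - 0.26417j, Y(Ω₂)=-0.08286 + 0.01917j
  term(m=+2) = -0.01251 - 0.01873j   from Y*(Ω₁)=0.00898 + 0.06658j, Y(Ω₂)=-0.30126 + 0.14731j
  term(m=+3) = -0.00142 + 0.00014j   from Y*(Ω₁)=0.28624 + 0.18934j, Y(Ω₂)=-0.00323 + 0.00263j
  term(m=+4) = -0.05821 + 0.14033j   from Y*(Ω₁)=-0.38036 + 0.10445j, Y(Ω₂)=0.23652 - 0.30398j
  term(m=+5) = -0.04206 - 0.05132j   from Y*(Ω₁)=0.08317 - 0.17200j, Y(Ω₂)=0.14599 - 0.31513j
Σ over m = -0.26242 + 0.00000j; ×(4π/11) → -0.29979 + 0.00000j. Real part: -0.299788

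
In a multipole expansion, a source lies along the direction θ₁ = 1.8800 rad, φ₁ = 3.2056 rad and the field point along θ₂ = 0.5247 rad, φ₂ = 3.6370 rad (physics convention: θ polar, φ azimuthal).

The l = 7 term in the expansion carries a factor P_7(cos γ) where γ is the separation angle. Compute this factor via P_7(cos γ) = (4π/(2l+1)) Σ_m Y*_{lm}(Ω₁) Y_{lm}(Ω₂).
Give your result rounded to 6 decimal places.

-0.281264

Summing Y*_{l m}(θ₁,φ₁)·Y_{l m}(θ₂,φ₂) over m ∈ [−7, 7]; prefactor 4π/(2·7+1) = 0.837758:
  [-7]  conj(Y_{7,-7})(Ω₁) = -0.320751-0.154170i ; Y_{7,-7}(Ω₂) = +0.003750-0.001269i ; Δ = -0.001398-0.000171i
  [-6]  conj(Y_{7,-6})(Ω₁) = -0.394387-0.159375i ; Y_{7,-6}(Ω₂) = -0.025227-0.004308i ; Δ = +0.009263+0.005720i
  [-5]  conj(Y_{7,-5})(Ω₁) = -0.055669-0.018450i ; Y_{7,-5}(Ω₂) = +0.079623+0.062379i ; Δ = -0.003282-0.004942i
  [-4]  conj(Y_{7,-4})(Ω₁) = +0.319506+0.083639i ; Y_{7,-4}(Ω₂) = -0.107631-0.247075i ; Δ = -0.013724-0.087944i
  [-3]  conj(Y_{7,-3})(Ω₁) = +0.176979+0.034408i ; Y_{7,-3}(Ω₂) = -0.039707+0.468367i ; Δ = -0.023143+0.081525i
  [-2]  conj(Y_{7,-2})(Ω₁) = -0.258817-0.033315i ; Y_{7,-2}(Ω₂) = +0.239073-0.364918i ; Δ = -0.074033+0.086482i
  [-1]  conj(Y_{7,-1})(Ω₁) = -0.218414-0.013999i ; Y_{7,-1}(Ω₂) = +0.036985-0.019985i ; Δ = -0.008358+0.003847i
  [+0]  conj(Y_{7,0})(Ω₁) = +0.237564-0.000000i ; Y_{7,0}(Ω₂) = -0.447808+0.000000i ; Δ = -0.106383+0.000000i
  [+1]  conj(Y_{7,1})(Ω₁) = +0.218414-0.013999i ; Y_{7,1}(Ω₂) = -0.036985-0.019985i ; Δ = -0.008358-0.003847i
  [+2]  conj(Y_{7,2})(Ω₁) = -0.258817+0.033315i ; Y_{7,2}(Ω₂) = +0.239073+0.364918i ; Δ = -0.074033-0.086482i
  [+3]  conj(Y_{7,3})(Ω₁) = -0.176979+0.034408i ; Y_{7,3}(Ω₂) = +0.039707+0.468367i ; Δ = -0.023143-0.081525i
  [+4]  conj(Y_{7,4})(Ω₁) = +0.319506-0.083639i ; Y_{7,4}(Ω₂) = -0.107631+0.247075i ; Δ = -0.013724+0.087944i
  [+5]  conj(Y_{7,5})(Ω₁) = +0.055669-0.018450i ; Y_{7,5}(Ω₂) = -0.079623+0.062379i ; Δ = -0.003282+0.004942i
  [+6]  conj(Y_{7,6})(Ω₁) = -0.394387+0.159375i ; Y_{7,6}(Ω₂) = -0.025227+0.004308i ; Δ = +0.009263-0.005720i
  [+7]  conj(Y_{7,7})(Ω₁) = +0.320751-0.154170i ; Y_{7,7}(Ω₂) = -0.003750-0.001269i ; Δ = -0.001398+0.000171i
Σ over m = -0.335734-0.000000i; ×(4π/15) → -0.281264-0.000000i. Real part: -0.281264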